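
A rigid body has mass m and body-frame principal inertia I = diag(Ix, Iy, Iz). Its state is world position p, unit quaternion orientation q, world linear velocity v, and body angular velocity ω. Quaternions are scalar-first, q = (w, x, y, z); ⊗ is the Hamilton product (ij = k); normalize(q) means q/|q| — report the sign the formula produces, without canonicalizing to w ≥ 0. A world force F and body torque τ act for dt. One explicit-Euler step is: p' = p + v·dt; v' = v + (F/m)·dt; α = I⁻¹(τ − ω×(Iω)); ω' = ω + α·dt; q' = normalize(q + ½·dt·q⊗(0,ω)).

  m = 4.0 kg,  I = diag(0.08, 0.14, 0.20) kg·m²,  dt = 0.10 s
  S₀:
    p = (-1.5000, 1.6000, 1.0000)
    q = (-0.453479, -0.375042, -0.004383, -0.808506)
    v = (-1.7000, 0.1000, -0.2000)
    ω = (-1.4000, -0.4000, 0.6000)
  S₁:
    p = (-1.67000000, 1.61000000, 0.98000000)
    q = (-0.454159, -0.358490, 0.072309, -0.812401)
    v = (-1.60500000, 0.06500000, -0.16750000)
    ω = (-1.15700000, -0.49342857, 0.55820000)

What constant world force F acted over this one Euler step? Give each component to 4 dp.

v₁ − v₀ = (0.09500000, -0.03500000, 0.03250000)
m·(v₁−v₀)/dt = (3.8000, -1.4000, 1.3000)

F = (3.8000, -1.4000, 1.3000)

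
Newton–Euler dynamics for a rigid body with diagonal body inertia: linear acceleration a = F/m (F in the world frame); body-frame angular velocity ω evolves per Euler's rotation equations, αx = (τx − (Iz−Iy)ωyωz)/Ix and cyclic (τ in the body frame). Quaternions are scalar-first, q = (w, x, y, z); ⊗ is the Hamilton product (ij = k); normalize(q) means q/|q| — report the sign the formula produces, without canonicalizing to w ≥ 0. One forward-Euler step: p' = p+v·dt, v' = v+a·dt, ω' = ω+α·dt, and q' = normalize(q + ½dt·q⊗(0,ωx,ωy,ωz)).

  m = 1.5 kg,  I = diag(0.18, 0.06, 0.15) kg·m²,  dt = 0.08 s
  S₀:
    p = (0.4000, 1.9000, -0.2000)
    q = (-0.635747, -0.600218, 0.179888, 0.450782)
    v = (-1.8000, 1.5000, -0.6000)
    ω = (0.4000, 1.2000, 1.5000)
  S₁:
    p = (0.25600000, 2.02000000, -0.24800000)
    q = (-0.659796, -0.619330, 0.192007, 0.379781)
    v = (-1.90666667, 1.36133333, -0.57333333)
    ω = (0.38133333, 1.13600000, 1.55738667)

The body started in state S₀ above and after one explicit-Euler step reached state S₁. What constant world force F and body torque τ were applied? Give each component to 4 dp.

F = (-2.0000, -2.6000, 0.5000)
τ = (0.1200, -0.0300, 0.0500)

rate change Δω = (-0.01866667, -0.06400000, 0.05738667)
I·α + gyro = (0.1200, -0.0300, 0.0500)
Δv = v₁−v₀ = (-0.10666667, -0.13866667, 0.02666667)
applied force F = (-2.0000, -2.6000, 0.5000)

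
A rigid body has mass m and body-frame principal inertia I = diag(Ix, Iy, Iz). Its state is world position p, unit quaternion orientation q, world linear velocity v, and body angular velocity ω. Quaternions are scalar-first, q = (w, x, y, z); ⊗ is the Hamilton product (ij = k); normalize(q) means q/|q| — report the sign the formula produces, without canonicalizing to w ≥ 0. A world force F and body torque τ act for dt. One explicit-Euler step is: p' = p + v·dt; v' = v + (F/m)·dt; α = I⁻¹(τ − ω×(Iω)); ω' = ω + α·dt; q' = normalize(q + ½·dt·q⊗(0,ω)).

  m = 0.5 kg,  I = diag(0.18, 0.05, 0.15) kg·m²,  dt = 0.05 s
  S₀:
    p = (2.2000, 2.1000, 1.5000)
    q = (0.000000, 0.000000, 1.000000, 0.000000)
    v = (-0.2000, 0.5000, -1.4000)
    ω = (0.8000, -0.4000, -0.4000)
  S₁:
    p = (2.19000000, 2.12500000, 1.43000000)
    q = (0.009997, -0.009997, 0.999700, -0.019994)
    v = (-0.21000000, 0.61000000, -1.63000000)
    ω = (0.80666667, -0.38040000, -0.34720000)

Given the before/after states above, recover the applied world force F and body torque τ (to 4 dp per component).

F = (-0.1000, 1.1000, -2.3000)
τ = (0.0400, 0.0100, 0.2000)

Δω = ω₁−ω₀ = (0.00666667, 0.01960000, 0.05280000)
precession coupling = (0.0160, -0.0096, 0.0416)
applied torque τ = (0.0400, 0.0100, 0.2000)
v₁ − v₀ = (-0.01000000, 0.11000000, -0.23000000)
applied force F = (-0.1000, 1.1000, -2.3000)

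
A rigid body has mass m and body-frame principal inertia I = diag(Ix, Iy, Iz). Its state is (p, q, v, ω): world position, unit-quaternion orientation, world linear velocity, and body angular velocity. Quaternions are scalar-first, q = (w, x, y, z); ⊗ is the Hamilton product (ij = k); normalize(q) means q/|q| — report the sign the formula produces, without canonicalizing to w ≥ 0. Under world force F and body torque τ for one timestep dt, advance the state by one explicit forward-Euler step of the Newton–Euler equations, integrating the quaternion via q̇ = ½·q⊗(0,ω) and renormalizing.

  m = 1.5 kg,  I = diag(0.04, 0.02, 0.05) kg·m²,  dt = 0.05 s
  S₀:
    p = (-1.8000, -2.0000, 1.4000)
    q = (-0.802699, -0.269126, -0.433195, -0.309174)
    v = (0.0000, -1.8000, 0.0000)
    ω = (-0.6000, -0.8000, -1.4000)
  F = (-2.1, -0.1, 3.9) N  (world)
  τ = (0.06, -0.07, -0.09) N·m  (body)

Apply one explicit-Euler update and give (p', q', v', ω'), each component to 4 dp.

p' = (-1.8000, -2.0900, 1.4000)
q' = (-0.8255, -0.2479, -0.4215, -0.2819)
v' = (-0.0700, -1.8033, 0.1300)
ω' = (-0.5670, -0.9540, -1.4804)

a = F/m = (-1.4000, -0.0667, 2.6000)
p + v·dt = (-1.8000, -2.0900, 1.4000)
v + (F/m)dt = (-0.0700, -1.8033, 0.1300)
angular accel α = (0.6600, -3.0800, -1.6080)
ω' = ω + α·dt = (-0.5670, -0.9540, -1.4804)
Hamilton product q⊗(0,ω) = (-0.9408752, 0.8407532, 0.4508872, 1.0791624)
q' = normalize(q + ½dt·q⊗(0,ω)) = (-0.8255, -0.2479, -0.4215, -0.2819)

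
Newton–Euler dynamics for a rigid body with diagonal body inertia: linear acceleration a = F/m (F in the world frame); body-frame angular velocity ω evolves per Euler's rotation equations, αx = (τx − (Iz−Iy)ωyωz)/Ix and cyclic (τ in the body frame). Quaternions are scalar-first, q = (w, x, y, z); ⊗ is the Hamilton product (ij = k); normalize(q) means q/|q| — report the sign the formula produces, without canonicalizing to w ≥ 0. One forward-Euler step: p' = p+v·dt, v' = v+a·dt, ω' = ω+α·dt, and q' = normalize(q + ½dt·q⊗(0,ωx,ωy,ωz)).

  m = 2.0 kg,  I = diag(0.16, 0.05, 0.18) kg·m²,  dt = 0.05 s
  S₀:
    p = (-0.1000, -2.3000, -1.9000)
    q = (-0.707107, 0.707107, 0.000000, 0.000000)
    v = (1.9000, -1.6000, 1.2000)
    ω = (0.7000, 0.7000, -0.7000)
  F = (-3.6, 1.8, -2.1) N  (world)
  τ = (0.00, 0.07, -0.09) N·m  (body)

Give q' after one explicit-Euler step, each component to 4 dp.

2q̇ = q⊗(0,ω) = (-0.4949749, -0.4949749, 0.0000000, 0.9899498)
q + ½dt·q⊗(0,ω), renormalized = (-0.7192, 0.6944, 0.0000, 0.0247)

q' = (-0.7192, 0.6944, 0.0000, 0.0247)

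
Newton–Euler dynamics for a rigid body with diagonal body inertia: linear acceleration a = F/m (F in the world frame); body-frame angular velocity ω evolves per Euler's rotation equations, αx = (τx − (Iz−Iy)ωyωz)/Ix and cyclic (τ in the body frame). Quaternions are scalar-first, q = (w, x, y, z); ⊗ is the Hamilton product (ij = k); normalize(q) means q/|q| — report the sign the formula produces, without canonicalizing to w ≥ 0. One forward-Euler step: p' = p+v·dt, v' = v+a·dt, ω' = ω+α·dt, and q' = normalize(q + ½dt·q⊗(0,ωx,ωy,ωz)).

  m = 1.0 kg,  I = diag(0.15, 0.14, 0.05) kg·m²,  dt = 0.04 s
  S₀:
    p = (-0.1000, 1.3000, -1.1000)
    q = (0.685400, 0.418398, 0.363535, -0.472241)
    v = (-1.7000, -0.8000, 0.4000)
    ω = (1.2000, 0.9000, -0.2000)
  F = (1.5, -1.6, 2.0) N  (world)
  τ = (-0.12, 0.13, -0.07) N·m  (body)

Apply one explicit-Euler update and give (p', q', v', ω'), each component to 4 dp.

new position p' = (-0.1680, 1.2680, -1.0840)
v + (F/m)dt = (-1.6400, -0.8640, 0.4800)
gyro term ω×Iω = (0.0162, -0.0240, -0.0108)
(τ − ω×Iω)/I = (-0.9080, 1.1000, -1.1840)
new body rate ω' = (1.1637, 0.9440, -0.2474)
Hamilton product q⊗(0,ω) = (-0.9237073, 1.1747899, 0.1338504, -0.1967638)
updated quaternion q' = (0.6666, 0.4417, 0.3660, -0.4760)

p' = (-0.1680, 1.2680, -1.0840)
q' = (0.6666, 0.4417, 0.3660, -0.4760)
v' = (-1.6400, -0.8640, 0.4800)
ω' = (1.1637, 0.9440, -0.2474)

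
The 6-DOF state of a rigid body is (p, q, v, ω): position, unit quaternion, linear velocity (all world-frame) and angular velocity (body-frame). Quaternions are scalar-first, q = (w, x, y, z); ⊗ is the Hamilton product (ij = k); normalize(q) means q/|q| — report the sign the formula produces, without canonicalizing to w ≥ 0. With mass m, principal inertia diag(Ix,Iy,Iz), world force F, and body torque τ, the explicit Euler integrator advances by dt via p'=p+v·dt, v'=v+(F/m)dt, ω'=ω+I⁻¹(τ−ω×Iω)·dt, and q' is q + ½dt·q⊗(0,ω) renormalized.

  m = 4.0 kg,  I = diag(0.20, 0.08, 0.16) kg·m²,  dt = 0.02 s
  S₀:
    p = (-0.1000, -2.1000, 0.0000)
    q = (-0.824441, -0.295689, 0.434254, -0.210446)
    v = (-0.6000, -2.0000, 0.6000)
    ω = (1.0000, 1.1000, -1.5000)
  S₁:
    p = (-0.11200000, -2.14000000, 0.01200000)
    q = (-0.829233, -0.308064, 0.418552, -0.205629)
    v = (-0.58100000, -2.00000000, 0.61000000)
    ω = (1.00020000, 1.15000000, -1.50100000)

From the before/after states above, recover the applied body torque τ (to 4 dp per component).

rate change Δω = (0.00020000, 0.05000000, -0.00100000)
τ = I·(Δω/dt) + ω₀×(Iω₀) = (-0.1300, 0.1400, -0.1400)

τ = (-0.1300, 0.1400, -0.1400)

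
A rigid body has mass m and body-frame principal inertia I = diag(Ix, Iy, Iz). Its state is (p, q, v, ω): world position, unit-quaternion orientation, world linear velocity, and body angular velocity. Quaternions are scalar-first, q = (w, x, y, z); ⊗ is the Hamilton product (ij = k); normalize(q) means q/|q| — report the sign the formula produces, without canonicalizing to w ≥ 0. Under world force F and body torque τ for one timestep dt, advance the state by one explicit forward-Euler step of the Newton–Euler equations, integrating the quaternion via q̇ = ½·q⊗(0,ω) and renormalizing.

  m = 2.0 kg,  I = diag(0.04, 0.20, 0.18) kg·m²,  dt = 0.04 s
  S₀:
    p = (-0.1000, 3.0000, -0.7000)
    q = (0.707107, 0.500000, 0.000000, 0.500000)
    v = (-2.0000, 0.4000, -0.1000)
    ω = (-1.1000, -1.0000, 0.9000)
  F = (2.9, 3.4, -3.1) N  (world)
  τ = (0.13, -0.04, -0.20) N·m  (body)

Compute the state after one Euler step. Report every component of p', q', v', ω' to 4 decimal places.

angular accel α = (2.8000, -0.8930, -2.0889)
ω + α·dt = (-0.9880, -1.0357, 0.8164)
Hamilton product q⊗(0,ω) = (0.1000000, -0.2778177, -1.7071070, 0.1363963)
q + ½dt·q⊗(0,ω), renormalized = (0.7087, 0.4941, -0.0341, 0.5024)
p + v·dt = (-0.1800, 3.0160, -0.7040)
v' = v + a·dt = (-1.9420, 0.4680, -0.1620)

p' = (-0.1800, 3.0160, -0.7040)
q' = (0.7087, 0.4941, -0.0341, 0.5024)
v' = (-1.9420, 0.4680, -0.1620)
ω' = (-0.9880, -1.0357, 0.8164)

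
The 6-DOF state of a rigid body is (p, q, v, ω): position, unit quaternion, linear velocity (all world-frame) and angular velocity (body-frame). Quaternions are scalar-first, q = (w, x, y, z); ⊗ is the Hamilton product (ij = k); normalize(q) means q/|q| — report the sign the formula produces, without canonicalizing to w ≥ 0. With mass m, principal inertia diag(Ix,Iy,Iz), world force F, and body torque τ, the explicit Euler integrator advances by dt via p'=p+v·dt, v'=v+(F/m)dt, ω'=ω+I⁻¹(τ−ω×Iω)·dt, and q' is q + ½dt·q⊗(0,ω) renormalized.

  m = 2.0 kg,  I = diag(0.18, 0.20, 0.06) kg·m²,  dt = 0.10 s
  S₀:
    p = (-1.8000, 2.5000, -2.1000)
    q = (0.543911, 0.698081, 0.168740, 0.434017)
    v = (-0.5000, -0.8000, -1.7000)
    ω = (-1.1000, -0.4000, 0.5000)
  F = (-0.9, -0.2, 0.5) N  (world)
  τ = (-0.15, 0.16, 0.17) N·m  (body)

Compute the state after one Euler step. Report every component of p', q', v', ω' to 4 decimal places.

ω×(Iω) gyroscopic = (0.0280, -0.0660, 0.0088)
angular accel α = (-0.9889, 1.1300, 2.6867)
ω' = ω + α·dt = (-1.1989, -0.2870, 0.7687)
Hamilton product q⊗(0,ω) = (0.6183766, -0.3403253, -1.0440236, 0.1783371)
q + ½dt·q⊗(0,ω), renormalized = (0.5737, 0.6797, 0.1163, 0.4420)
a = F/m = (-0.4500, -0.1000, 0.2500)
p + v·dt = (-1.8500, 2.4200, -2.2700)
new velocity v' = (-0.5450, -0.8100, -1.6750)

p' = (-1.8500, 2.4200, -2.2700)
q' = (0.5737, 0.6797, 0.1163, 0.4420)
v' = (-0.5450, -0.8100, -1.6750)
ω' = (-1.1989, -0.2870, 0.7687)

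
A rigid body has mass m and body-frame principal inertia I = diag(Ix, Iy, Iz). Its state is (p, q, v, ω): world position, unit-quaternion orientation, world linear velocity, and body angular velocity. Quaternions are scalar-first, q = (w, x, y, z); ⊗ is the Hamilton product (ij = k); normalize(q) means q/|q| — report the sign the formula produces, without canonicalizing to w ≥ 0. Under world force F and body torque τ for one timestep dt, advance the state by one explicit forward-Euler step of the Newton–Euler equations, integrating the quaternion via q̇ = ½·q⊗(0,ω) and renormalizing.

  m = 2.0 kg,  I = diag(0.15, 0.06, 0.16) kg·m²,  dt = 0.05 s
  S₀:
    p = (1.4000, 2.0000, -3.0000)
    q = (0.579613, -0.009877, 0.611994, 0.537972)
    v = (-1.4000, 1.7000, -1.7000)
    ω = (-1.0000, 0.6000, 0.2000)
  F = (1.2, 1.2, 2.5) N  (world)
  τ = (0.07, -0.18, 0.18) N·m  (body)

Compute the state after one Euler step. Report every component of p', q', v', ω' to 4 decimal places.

(τ − ω×Iω)/I = (0.3867, -3.0333, 0.7875)
new body rate ω' = (-0.9807, 0.4483, 0.2394)
q⊗(0,ω) = (-0.4846678, -0.7799974, -0.1882288, 0.7219904)
q + ½dt·q⊗(0,ω), renormalized = (0.5672, -0.0294, 0.6070, 0.5558)
a = (0.6000, 0.6000, 1.2500)
p + v·dt = (1.3300, 2.0850, -3.0850)
v' = v + a·dt = (-1.3700, 1.7300, -1.6375)

p' = (1.3300, 2.0850, -3.0850)
q' = (0.5672, -0.0294, 0.6070, 0.5558)
v' = (-1.3700, 1.7300, -1.6375)
ω' = (-0.9807, 0.4483, 0.2394)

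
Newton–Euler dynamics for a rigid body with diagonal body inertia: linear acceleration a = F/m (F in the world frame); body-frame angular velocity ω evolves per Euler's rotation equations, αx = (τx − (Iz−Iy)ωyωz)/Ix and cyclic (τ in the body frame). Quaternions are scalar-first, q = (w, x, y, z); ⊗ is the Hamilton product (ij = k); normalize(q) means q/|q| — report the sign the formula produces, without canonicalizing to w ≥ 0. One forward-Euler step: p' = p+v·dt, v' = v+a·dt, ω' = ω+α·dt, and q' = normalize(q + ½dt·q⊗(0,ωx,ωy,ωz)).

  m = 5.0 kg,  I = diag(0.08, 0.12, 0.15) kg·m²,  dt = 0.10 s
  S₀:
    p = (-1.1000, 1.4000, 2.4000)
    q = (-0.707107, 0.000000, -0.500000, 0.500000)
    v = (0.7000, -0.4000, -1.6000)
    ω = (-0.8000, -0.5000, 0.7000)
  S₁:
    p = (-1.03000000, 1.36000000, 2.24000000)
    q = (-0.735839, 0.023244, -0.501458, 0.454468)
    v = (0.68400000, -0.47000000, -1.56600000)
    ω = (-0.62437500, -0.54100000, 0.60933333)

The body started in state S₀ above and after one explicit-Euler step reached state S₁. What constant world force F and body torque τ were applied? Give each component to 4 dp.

velocity change Δv = (-0.01600000, -0.07000000, 0.03400000)
F = m·Δv/dt = (-0.8000, -3.5000, 1.7000)
Δω = ω₁−ω₀ = (0.17562500, -0.04100000, -0.09066667)
precession coupling = (-0.0105, 0.0392, 0.0160)
τ = I·(Δω/dt) + ω₀×(Iω₀) = (0.1300, -0.0100, -0.1200)

F = (-0.8000, -3.5000, 1.7000)
τ = (0.1300, -0.0100, -0.1200)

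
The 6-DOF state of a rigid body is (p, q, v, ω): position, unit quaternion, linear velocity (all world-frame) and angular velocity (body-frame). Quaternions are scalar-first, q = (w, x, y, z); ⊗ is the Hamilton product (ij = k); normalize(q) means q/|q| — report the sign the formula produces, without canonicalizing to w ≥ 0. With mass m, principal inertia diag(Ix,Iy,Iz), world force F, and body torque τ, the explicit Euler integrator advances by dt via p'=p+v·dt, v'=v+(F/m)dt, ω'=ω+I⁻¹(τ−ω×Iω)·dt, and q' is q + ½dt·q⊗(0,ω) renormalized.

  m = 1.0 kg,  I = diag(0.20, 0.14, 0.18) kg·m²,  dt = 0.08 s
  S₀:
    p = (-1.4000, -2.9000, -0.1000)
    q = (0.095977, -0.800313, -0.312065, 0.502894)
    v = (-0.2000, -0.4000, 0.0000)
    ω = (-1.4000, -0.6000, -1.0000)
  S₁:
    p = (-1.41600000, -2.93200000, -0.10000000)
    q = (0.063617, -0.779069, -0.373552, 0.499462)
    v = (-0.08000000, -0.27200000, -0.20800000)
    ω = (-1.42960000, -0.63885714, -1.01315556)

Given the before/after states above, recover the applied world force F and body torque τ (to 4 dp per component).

Δω = ω₁−ω₀ = (-0.02960000, -0.03885714, -0.01315556)
applied torque τ = (-0.0500, -0.0400, -0.0800)
Δv = v₁−v₀ = (0.12000000, 0.12800000, -0.20800000)
m·(v₁−v₀)/dt = (1.5000, 1.6000, -2.6000)

F = (1.5000, 1.6000, -2.6000)
τ = (-0.0500, -0.0400, -0.0800)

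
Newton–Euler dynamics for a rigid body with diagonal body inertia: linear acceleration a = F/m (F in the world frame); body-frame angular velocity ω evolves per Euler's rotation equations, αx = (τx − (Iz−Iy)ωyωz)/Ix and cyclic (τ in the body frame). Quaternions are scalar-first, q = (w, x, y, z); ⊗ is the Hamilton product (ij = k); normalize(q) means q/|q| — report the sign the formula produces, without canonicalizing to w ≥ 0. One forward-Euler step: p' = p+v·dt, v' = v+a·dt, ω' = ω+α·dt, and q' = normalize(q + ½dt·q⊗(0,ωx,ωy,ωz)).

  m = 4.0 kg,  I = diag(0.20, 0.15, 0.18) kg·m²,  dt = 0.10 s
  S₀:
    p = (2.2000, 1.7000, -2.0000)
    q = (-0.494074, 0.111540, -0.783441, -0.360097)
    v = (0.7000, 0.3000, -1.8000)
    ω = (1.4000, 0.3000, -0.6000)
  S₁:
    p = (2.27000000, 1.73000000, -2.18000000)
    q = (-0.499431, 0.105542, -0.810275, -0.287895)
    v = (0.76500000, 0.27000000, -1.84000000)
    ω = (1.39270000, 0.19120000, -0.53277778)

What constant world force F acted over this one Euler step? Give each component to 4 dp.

F = (2.6000, -1.2000, -1.6000)

Δv = v₁−v₀ = (0.06500000, -0.03000000, -0.04000000)
F = m·Δv/dt = (2.6000, -1.2000, -1.6000)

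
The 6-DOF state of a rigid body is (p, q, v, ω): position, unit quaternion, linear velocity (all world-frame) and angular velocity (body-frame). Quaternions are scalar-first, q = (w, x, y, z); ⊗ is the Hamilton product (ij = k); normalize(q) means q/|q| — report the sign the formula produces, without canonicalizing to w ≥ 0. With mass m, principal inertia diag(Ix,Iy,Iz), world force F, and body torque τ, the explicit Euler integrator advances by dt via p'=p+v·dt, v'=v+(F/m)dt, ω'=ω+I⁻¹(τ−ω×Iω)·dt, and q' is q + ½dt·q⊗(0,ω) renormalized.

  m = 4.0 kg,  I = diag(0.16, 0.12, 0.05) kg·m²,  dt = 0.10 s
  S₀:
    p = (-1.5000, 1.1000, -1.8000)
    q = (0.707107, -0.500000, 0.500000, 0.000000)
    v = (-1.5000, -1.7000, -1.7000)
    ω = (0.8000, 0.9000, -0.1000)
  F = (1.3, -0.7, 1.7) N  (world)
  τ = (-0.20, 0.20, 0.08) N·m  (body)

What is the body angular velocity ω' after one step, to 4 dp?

ω×(Iω) gyroscopic = (0.0063, -0.0088, -0.0288)
angular accel α = (-1.2894, 1.7400, 2.1760)
ω + α·dt = (0.6711, 1.0740, 0.1176)

ω' = (0.6711, 1.0740, 0.1176)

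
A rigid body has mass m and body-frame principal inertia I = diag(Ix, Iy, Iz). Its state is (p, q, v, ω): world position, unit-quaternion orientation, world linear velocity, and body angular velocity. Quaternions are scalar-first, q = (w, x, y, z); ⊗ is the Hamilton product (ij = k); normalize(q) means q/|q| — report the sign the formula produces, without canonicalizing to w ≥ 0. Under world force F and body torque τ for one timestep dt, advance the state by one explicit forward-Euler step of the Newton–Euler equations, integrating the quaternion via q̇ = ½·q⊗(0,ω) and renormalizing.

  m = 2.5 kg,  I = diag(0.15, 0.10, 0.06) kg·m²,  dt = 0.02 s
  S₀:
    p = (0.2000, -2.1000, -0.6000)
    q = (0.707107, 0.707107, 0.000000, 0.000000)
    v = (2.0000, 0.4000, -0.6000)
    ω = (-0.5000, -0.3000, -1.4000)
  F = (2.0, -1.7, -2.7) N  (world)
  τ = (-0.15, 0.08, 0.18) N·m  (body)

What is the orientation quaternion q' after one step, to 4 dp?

Hamilton product q⊗(0,ω) = (0.3535535, -0.3535535, 0.7778177, -1.2020819)
updated quaternion q' = (0.7106, 0.7035, 0.0078, -0.0120)

q' = (0.7106, 0.7035, 0.0078, -0.0120)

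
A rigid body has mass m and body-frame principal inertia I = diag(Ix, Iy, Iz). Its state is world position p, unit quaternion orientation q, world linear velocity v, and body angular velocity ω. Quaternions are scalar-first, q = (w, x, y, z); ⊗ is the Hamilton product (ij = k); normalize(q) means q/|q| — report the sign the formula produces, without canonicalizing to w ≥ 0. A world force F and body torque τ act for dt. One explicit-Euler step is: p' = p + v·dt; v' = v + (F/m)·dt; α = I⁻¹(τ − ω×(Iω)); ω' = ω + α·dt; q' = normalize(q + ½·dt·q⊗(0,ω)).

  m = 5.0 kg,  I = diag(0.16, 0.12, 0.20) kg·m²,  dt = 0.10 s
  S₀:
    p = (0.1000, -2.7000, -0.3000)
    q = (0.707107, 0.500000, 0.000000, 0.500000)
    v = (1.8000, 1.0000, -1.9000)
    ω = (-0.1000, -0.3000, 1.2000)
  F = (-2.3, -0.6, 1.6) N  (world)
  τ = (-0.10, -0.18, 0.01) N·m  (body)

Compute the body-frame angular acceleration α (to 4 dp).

precession coupling ω×(Iω) = (-0.0288, 0.0048, -0.0012)
(τ − ω×Iω)/I = (-0.4450, -1.5400, 0.0560)

α = (-0.4450, -1.5400, 0.0560)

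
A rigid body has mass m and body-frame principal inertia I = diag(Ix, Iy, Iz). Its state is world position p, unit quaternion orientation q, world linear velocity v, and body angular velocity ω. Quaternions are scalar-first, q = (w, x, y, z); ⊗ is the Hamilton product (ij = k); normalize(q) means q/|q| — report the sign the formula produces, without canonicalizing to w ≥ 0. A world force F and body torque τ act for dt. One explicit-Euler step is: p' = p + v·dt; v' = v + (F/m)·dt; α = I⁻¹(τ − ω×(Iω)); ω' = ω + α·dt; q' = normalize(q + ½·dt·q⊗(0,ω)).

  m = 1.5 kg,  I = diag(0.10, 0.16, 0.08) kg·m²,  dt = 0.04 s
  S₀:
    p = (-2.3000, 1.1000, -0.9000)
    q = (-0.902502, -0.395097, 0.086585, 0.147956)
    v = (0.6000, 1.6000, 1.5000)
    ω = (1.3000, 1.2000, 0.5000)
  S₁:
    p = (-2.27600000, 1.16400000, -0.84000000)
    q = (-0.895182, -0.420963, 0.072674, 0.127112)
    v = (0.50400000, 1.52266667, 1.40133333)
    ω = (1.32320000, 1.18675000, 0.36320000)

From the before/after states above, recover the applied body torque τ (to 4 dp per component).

Δω = ω₁−ω₀ = (0.02320000, -0.01325000, -0.13680000)
precession coupling = (-0.0480, 0.0130, 0.0936)
τ = I·(Δω/dt) + ω₀×(Iω₀) = (0.0100, -0.0400, -0.1800)

τ = (0.0100, -0.0400, -0.1800)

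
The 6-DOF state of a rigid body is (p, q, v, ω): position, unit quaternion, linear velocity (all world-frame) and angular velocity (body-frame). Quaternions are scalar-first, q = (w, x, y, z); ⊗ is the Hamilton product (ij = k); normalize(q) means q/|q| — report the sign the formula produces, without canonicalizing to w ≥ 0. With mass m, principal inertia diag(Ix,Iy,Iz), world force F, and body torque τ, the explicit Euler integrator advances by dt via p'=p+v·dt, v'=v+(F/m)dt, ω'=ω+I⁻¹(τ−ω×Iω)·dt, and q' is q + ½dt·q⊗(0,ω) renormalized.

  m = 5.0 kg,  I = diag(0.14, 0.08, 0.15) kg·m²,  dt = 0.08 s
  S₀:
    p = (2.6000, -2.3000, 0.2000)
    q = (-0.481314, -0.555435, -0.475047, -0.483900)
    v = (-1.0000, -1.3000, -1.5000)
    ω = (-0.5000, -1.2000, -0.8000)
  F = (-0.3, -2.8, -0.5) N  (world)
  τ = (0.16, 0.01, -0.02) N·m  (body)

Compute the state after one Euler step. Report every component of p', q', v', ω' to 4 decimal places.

p' = (2.5200, -2.4040, 0.0800)
q' = (-0.5297, -0.5528, -0.4592, -0.4505)
v' = (-1.0048, -1.3448, -1.5080)
ω' = (-0.4470, -1.1860, -0.7915)

gyro term ω×Iω = (0.0672, -0.0040, -0.0360)
(τ − ω×Iω)/I = (0.6629, 0.1750, 0.1067)
new body rate ω' = (-0.4470, -1.1860, -0.7915)
Hamilton product q⊗(0,ω) = (-1.2348939, 0.0400146, 0.3751788, 0.8140497)
q' = normalize(q + ½dt·q⊗(0,ω)) = (-0.5297, -0.5528, -0.4592, -0.4505)
linear accel F/m = (-0.0600, -0.5600, -0.1000)
p' = p + v·dt = (2.5200, -2.4040, 0.0800)
v + (F/m)dt = (-1.0048, -1.3448, -1.5080)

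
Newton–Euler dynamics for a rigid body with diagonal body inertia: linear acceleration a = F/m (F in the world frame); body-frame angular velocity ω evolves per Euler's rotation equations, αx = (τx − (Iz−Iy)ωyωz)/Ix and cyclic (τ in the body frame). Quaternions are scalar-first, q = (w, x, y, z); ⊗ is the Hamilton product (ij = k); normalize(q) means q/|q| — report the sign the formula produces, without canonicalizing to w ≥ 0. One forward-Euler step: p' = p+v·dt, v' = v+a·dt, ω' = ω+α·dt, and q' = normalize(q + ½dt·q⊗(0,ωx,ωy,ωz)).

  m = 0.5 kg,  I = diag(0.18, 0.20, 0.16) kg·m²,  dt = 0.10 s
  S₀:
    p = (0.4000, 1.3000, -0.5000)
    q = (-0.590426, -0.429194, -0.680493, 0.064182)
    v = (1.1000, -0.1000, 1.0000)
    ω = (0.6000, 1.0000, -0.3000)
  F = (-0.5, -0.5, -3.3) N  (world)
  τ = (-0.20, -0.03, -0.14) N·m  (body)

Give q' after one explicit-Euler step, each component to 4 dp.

q' = (-0.5416, -0.4391, -0.7132, 0.0719)

2q̇ = q⊗(0,ω) = (0.9572640, -0.2142897, -0.6806750, 0.1562296)
q + ½dt·q⊗(0,ω), renormalized = (-0.5416, -0.4391, -0.7132, 0.0719)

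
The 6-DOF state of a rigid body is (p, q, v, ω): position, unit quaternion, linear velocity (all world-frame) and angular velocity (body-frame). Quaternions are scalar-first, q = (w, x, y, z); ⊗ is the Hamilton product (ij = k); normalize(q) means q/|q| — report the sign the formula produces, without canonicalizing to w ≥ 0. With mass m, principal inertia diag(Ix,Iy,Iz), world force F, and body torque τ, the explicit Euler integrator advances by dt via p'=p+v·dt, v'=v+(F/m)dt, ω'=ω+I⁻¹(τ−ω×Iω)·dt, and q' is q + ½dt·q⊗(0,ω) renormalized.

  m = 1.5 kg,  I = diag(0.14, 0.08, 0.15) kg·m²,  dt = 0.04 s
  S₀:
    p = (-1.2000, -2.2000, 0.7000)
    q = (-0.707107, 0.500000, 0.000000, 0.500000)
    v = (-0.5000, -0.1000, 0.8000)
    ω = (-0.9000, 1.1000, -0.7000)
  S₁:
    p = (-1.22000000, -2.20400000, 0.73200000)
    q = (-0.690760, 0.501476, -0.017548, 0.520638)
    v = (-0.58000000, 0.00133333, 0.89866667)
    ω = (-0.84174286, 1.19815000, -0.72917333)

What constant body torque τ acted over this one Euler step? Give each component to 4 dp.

τ = (0.1500, 0.1900, -0.0500)

rate change Δω = (0.05825714, 0.09815000, -0.02917333)
ω₀×(Iω₀) = (-0.0539, -0.0063, 0.0594)
applied torque τ = (0.1500, 0.1900, -0.0500)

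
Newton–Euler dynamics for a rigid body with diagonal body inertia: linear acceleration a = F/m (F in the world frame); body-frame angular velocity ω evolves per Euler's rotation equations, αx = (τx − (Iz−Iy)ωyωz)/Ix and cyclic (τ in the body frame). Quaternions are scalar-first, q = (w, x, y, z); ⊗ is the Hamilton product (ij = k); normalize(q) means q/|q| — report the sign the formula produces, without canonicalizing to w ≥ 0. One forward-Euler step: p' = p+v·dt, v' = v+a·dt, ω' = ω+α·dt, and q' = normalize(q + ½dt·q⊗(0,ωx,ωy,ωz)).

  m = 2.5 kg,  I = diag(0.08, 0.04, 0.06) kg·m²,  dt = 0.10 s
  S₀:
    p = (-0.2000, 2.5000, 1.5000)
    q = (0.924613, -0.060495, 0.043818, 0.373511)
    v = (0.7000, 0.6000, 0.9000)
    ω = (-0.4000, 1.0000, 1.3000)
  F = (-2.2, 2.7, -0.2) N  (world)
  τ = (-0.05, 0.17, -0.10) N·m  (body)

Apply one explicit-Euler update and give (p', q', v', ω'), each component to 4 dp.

linear accel F/m = (-0.8800, 1.0800, -0.0800)
p + v·dt = (-0.1300, 2.5600, 1.5900)
v' = v + a·dt = (0.6120, 0.7080, 0.8920)
gyro term ω×Iω = (0.0260, -0.0104, 0.0160)
angular accel α = (-0.9500, 4.5100, -1.9333)
ω + α·dt = (-0.4950, 1.4510, 1.1067)
2q̇ = q⊗(0,ω) = (-0.5535803, -0.6863928, 0.8538521, 1.1590291)
q + ½dt·q⊗(0,ω), renormalized = (0.8938, -0.0945, 0.0862, 0.4299)

p' = (-0.1300, 2.5600, 1.5900)
q' = (0.8938, -0.0945, 0.0862, 0.4299)
v' = (0.6120, 0.7080, 0.8920)
ω' = (-0.4950, 1.4510, 1.1067)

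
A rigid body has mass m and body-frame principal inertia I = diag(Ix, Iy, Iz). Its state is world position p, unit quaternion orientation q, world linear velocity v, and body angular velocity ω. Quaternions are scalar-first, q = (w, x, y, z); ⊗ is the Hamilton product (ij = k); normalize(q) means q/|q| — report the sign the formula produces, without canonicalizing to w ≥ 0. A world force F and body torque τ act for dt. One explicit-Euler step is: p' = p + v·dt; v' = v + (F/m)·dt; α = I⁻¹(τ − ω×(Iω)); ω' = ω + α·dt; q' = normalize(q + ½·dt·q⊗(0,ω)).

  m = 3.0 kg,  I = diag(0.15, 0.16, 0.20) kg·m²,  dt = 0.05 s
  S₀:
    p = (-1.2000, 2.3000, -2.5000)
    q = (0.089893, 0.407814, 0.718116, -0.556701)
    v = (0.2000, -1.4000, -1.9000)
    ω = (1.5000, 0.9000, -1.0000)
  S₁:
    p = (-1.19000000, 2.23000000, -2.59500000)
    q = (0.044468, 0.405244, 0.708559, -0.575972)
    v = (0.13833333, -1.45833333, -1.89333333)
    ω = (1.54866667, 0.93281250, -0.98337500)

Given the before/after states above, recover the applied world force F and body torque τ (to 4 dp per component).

F = (-3.7000, -3.5000, 0.4000)
τ = (0.1100, 0.1800, 0.0800)

Δv = v₁−v₀ = (-0.06166667, -0.05833333, 0.00666667)
F = m·Δv/dt = (-3.7000, -3.5000, 0.4000)
rate change Δω = (0.04866667, 0.03281250, 0.01662500)
gyro term ω₀×Iω₀ = (-0.0360, 0.0750, 0.0135)
applied torque τ = (0.1100, 0.1800, 0.0800)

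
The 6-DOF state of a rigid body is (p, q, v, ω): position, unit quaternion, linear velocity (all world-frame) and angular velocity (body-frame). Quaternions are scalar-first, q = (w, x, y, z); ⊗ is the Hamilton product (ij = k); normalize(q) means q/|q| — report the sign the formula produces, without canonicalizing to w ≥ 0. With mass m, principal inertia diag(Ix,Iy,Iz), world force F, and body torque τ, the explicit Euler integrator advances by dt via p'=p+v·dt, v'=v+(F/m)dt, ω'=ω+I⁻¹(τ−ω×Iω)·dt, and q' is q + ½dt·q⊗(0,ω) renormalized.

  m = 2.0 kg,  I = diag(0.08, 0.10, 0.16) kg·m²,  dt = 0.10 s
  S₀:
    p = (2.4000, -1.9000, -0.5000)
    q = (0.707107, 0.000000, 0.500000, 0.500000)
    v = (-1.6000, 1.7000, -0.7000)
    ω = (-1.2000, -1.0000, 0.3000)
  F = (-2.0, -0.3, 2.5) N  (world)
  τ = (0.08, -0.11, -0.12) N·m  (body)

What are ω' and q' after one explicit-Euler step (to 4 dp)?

ω×(Iω) gyroscopic = (-0.0180, 0.0288, 0.0240)
(τ − ω×Iω)/I = (1.2250, -1.3880, -0.9000)
new body rate ω' = (-1.0775, -1.1388, 0.2100)
Hamilton product q⊗(0,ω) = (0.3500000, -0.1985284, -1.3071070, 0.8121321)
updated quaternion q' = (0.7223, -0.0099, 0.4333, 0.5389)

ω' = (-1.0775, -1.1388, 0.2100)
q' = (0.7223, -0.0099, 0.4333, 0.5389)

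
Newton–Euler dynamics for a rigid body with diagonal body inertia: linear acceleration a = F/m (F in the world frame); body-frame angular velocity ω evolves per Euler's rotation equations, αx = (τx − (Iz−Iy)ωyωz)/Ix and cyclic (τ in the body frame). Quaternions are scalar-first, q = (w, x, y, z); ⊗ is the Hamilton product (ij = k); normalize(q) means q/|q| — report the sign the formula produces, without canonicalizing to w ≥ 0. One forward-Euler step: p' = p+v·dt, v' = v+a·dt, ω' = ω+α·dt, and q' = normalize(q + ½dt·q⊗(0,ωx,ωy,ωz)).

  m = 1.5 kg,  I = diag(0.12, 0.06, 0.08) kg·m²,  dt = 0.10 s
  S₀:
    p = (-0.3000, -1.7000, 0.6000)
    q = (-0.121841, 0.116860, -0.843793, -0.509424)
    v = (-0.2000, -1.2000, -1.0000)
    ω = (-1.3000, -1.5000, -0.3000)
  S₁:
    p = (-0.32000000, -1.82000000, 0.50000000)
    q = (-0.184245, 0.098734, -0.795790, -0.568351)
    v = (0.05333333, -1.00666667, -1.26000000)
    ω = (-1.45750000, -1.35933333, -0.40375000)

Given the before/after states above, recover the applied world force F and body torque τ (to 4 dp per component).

Δv = v₁−v₀ = (0.25333333, 0.19333333, -0.26000000)
applied force F = (3.8000, 2.9000, -3.9000)
ω₁ − ω₀ = (-0.15750000, 0.14066667, -0.10375000)
ω₀×(Iω₀) = (0.0090, 0.0156, -0.1170)
τ = I·(Δω/dt) + ω₀×(Iω₀) = (-0.1800, 0.1000, -0.2000)

F = (3.8000, 2.9000, -3.9000)
τ = (-0.1800, 0.1000, -0.2000)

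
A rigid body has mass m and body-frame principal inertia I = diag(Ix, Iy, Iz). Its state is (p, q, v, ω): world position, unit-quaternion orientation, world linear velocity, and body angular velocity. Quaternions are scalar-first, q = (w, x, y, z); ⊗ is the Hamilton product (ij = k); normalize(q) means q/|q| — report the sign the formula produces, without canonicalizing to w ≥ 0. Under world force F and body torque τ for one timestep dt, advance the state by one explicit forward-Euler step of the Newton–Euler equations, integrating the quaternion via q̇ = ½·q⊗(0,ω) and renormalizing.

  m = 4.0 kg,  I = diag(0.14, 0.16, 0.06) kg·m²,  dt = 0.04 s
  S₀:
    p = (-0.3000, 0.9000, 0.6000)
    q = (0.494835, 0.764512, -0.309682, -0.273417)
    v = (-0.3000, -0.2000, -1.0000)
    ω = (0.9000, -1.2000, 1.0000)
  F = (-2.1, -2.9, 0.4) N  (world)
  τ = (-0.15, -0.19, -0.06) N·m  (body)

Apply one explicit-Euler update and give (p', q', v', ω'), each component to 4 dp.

p' = p + v·dt = (-0.3120, 0.8920, 0.5600)
v' = v + a·dt = (-0.3210, -0.2290, -0.9960)
(τ − ω×Iω)/I = (-1.9286, -1.6375, -0.6400)
new body rate ω' = (0.8229, -1.2655, 0.9744)
q⊗(0,ω) = (-0.7862622, -0.1924309, -1.6043893, -0.1438656)
updated quaternion q' = (0.4788, 0.7602, -0.3415, -0.2761)

p' = (-0.3120, 0.8920, 0.5600)
q' = (0.4788, 0.7602, -0.3415, -0.2761)
v' = (-0.3210, -0.2290, -0.9960)
ω' = (0.8229, -1.2655, 0.9744)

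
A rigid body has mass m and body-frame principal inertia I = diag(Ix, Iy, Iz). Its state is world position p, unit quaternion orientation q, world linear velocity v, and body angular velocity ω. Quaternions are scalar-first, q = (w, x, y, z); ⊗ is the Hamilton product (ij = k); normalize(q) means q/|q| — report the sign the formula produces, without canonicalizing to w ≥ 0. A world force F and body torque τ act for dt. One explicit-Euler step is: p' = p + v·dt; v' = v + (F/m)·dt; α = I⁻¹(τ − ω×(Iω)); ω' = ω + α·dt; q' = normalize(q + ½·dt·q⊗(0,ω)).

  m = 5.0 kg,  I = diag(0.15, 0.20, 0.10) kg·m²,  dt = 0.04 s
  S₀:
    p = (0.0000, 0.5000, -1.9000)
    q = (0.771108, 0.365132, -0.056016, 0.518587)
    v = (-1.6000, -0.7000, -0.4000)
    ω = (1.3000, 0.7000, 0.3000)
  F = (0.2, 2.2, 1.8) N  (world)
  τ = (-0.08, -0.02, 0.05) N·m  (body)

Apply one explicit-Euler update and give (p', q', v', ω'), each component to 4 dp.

p' = (-0.0640, 0.4720, -1.9160)
q' = (0.7589, 0.3774, -0.0339, 0.5295)
v' = (-1.5984, -0.6824, -0.3856)
ω' = (1.2843, 0.6921, 0.3018)

a = (0.0400, 0.4400, 0.3600)
p' = p + v·dt = (-0.0640, 0.4720, -1.9160)
v' = v + a·dt = (-1.5984, -0.6824, -0.3856)
angular accel α = (-0.3933, -0.1975, 0.0450)
new body rate ω' = (1.2843, 0.6921, 0.3018)
2q̇ = q⊗(0,ω) = (-0.5910365, 0.6226247, 1.1043991, 0.5597456)
updated quaternion q' = (0.7589, 0.3774, -0.0339, 0.5295)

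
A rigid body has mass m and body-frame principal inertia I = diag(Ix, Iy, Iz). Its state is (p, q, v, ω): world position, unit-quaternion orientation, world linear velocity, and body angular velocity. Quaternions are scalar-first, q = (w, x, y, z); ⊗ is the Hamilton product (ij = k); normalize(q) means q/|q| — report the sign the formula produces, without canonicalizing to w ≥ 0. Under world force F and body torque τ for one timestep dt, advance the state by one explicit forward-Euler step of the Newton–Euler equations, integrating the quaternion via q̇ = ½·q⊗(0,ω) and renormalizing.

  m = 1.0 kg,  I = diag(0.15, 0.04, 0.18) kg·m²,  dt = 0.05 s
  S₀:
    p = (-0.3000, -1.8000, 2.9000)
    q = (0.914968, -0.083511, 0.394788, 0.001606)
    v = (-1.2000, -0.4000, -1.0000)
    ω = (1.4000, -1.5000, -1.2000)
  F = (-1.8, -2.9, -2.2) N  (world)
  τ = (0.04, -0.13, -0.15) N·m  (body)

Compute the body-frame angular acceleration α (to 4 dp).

α = (-1.4133, -4.5100, -2.1167)

ω×(Iω) gyroscopic = (0.2520, 0.0504, 0.2310)
(τ − ω×Iω)/I = (-1.4133, -4.5100, -2.1167)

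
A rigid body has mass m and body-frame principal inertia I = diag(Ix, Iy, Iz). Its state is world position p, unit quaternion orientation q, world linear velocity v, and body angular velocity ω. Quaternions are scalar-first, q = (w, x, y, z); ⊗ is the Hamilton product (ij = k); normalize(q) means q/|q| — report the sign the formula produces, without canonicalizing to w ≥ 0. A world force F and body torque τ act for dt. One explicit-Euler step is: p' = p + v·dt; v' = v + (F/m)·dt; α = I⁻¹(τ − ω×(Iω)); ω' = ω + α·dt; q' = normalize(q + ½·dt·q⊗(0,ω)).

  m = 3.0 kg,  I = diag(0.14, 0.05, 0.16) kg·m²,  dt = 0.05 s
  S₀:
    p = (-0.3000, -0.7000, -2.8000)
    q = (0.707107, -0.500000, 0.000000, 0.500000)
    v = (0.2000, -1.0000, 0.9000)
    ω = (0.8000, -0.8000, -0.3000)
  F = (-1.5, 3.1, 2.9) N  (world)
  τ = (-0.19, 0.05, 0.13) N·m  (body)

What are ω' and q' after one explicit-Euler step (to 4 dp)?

ω' = (0.7227, -0.7548, -0.2774)
q' = (0.7205, -0.4757, -0.0079, 0.5045)

angular accel α = (-1.5457, 0.9040, 0.4525)
new body rate ω' = (0.7227, -0.7548, -0.2774)
Hamilton product q⊗(0,ω) = (0.5500000, 0.9656856, -0.3156856, 0.1878679)
q' = normalize(q + ½dt·q⊗(0,ω)) = (0.7205, -0.4757, -0.0079, 0.5045)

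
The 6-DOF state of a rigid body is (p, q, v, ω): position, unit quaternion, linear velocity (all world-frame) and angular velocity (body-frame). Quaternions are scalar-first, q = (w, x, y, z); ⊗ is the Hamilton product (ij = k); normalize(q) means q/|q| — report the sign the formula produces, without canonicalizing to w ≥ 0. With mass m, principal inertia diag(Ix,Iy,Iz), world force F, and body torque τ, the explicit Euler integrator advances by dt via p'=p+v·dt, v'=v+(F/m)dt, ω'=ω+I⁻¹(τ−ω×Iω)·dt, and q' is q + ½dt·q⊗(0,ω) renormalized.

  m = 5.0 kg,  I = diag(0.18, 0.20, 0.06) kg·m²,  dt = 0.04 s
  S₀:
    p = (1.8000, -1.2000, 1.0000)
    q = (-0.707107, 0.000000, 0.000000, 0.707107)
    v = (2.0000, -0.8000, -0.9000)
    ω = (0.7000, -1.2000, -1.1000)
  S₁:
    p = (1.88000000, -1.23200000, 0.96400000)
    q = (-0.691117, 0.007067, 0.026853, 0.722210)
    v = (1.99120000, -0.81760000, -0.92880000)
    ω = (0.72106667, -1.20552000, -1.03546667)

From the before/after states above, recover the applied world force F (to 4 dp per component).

F = (-1.1000, -2.2000, -3.6000)

velocity change Δv = (-0.00880000, -0.01760000, -0.02880000)
applied force F = (-1.1000, -2.2000, -3.6000)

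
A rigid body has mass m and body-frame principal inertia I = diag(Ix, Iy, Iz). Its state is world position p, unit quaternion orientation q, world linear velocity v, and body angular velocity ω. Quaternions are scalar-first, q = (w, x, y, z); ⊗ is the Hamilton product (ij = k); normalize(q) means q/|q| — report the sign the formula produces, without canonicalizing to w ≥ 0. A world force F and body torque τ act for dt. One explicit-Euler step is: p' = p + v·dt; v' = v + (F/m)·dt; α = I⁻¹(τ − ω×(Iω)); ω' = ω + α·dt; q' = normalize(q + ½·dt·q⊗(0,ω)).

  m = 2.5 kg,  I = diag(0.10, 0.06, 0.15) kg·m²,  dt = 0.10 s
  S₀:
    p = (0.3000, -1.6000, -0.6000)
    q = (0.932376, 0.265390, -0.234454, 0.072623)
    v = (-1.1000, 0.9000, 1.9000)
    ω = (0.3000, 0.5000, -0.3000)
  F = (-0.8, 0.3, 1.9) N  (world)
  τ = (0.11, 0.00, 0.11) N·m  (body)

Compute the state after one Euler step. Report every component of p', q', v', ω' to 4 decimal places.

a = (-0.3200, 0.1200, 0.7600)
p + v·dt = (0.1900, -1.5100, -0.4100)
new velocity v' = (-1.1320, 0.9120, 1.9760)
(τ − ω×Iω)/I = (1.2350, -0.0750, 0.7733)
new body rate ω' = (0.4235, 0.4925, -0.2227)
Hamilton product q⊗(0,ω) = (0.0593969, 0.3137375, 0.5675919, -0.0766816)
q + ½dt·q⊗(0,ω), renormalized = (0.9348, 0.2809, -0.2060, 0.0688)

p' = (0.1900, -1.5100, -0.4100)
q' = (0.9348, 0.2809, -0.2060, 0.0688)
v' = (-1.1320, 0.9120, 1.9760)
ω' = (0.4235, 0.4925, -0.2227)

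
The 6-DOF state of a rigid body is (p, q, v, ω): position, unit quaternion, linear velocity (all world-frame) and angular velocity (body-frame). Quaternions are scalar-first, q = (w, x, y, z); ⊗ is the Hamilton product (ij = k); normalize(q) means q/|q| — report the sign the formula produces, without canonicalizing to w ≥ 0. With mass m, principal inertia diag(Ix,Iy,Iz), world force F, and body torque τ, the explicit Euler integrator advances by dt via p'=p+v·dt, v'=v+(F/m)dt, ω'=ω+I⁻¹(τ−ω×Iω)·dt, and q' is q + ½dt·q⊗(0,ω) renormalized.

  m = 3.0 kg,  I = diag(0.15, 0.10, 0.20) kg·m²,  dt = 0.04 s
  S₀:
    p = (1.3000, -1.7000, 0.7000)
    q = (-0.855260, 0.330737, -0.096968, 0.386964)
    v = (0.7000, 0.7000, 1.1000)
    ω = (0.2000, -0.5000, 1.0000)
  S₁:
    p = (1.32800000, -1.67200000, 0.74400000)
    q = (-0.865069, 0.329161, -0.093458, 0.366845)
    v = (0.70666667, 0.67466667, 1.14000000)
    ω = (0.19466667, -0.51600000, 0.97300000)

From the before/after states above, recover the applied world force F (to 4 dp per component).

F = (0.5000, -1.9000, 3.0000)

v₁ − v₀ = (0.00666667, -0.02533333, 0.04000000)
applied force F = (0.5000, -1.9000, 3.0000)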